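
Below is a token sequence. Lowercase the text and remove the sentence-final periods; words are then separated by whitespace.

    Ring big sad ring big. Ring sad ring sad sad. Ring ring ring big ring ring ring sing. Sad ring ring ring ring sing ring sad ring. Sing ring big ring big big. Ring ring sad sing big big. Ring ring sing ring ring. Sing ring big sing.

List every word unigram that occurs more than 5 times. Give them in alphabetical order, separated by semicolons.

big; ring; sad; sing

Unigram counts meeting the condition (more than 5 times):
  big: 9
  ring: 25
  sad: 7
  sing: 7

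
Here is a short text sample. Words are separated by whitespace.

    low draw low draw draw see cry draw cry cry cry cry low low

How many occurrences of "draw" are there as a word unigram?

Scanning the 14 tokens for "draw":
  position 2: draw
  position 4: draw
  position 5: draw
  position 8: draw

4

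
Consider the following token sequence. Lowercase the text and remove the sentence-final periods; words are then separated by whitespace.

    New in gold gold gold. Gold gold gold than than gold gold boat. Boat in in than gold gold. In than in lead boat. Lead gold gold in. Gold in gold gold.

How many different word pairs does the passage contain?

17

32 tokens → 31 bigram windows in total.
Repeated bigrams (each contributes count−1 duplicates):
  gold gold: 9
  gold in: 3
  in gold: 3
  in than: 2
  than gold: 2
14 duplicate windows → 31 − 14 = 17 distinct.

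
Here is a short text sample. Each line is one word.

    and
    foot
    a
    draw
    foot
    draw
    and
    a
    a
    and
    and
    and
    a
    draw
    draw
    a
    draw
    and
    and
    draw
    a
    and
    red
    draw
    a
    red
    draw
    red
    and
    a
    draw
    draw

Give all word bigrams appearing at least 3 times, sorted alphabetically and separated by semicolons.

a draw; and a; and and; draw a

Bigram counts meeting the condition (at least 3 times):
  a draw: 4
  and a: 3
  and and: 3
  draw a: 3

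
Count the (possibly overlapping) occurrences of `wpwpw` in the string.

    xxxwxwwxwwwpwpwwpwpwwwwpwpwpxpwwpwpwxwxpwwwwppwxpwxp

4

Sliding a length-5 window over the 52 characters (48 positions):
  position 11–15: wpwpw
  position 16–20: wpwpw
  position 23–27: wpwpw
  position 32–36: wpwpw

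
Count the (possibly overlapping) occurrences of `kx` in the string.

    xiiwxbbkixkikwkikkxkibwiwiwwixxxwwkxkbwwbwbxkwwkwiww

2

Sliding a length-2 window over the 52 characters (51 positions):
  position 18–19: kx
  position 35–36: kx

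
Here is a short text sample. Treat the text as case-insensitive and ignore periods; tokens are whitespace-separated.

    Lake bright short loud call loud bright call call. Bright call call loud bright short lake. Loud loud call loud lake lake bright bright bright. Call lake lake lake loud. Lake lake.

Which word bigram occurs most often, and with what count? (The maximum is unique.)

"lake lake", 4 times

Bigram frequencies (highest first):
  lake lake: 4
  call loud: 3
  bright call: 3
  lake bright: 2
  bright short: 2
  loud call: 2
  … (10 more, each ≤ 2)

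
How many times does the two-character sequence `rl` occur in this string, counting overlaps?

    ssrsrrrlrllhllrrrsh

2

Sliding a length-2 window over the 19 characters (18 positions):
  position 7–8: rl
  position 9–10: rl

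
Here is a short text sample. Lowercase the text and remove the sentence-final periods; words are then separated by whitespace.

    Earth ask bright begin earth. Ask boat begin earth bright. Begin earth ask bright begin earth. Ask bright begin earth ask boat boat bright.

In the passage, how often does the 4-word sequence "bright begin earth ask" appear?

4

Scanning the 21 overlapping 4-gram windows for "bright begin earth ask":
  position 3–6: bright begin earth ask
  position 10–13: bright begin earth ask
  position 14–17: bright begin earth ask
  position 18–21: bright begin earth ask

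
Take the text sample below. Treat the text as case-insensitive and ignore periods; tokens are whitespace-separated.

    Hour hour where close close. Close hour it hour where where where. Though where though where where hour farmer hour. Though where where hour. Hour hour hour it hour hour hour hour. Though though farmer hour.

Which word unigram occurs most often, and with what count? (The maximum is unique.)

"hour", 15 times

Unigram frequencies (highest first):
  hour: 15
  where: 9
  though: 5
  close: 3
  it: 2
  farmer: 2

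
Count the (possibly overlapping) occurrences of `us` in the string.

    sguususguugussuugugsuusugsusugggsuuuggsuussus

Sliding a length-2 window over the 45 characters (44 positions):
  position 4–5: us
  position 6–7: us
  position 12–13: us
  position 22–23: us
  position 27–28: us
  position 41–42: us
  position 44–45: us

7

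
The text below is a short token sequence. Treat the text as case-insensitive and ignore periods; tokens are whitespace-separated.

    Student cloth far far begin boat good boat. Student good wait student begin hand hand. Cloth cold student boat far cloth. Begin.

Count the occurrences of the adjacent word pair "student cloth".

1

Scanning the 21 overlapping bigram windows for "student cloth":
  position 1–2: student cloth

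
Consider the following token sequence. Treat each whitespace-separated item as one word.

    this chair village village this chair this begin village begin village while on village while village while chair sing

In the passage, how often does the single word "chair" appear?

Scanning the 19 tokens for "chair":
  position 2: chair
  position 6: chair
  position 18: chair

3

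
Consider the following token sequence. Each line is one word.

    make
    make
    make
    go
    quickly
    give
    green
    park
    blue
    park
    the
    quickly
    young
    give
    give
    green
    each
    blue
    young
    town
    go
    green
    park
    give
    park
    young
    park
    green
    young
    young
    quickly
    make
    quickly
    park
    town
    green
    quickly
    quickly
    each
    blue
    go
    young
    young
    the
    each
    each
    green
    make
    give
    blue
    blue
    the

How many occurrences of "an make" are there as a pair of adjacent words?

Scanning the 51 overlapping bigram windows for "an make":
  (none found)

0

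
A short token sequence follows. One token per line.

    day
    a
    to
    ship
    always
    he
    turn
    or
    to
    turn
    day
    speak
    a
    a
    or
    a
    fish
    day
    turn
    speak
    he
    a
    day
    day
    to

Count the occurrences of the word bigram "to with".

0

Scanning the 24 overlapping bigram windows for "to with":
  (none found)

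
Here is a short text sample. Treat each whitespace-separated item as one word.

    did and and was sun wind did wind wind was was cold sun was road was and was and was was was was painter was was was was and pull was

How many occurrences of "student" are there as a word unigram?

0

Scanning the 31 tokens for "student":
  (none found)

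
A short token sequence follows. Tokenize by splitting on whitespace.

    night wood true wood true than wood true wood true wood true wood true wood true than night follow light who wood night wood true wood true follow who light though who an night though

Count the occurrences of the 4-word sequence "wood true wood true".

6

Scanning the 32 overlapping 4-gram windows for "wood true wood true":
  position 2–5: wood true wood true
  position 7–10: wood true wood true
  position 9–12: wood true wood true
  position 11–14: wood true wood true
  position 13–16: wood true wood true
  position 24–27: wood true wood true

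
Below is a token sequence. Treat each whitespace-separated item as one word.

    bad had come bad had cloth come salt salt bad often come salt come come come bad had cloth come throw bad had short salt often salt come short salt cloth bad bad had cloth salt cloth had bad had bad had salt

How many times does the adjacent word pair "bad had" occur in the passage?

7

Scanning the 42 overlapping bigram windows for "bad had":
  position 1–2: bad had
  position 4–5: bad had
  position 17–18: bad had
  position 22–23: bad had
  position 33–34: bad had
  position 39–40: bad had
  position 41–42: bad had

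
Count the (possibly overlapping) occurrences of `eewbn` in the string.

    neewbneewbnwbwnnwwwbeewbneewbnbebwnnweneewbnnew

Sliding a length-5 window over the 47 characters (43 positions):
  position 2–6: eewbn
  position 7–11: eewbn
  position 21–25: eewbn
  position 26–30: eewbn
  position 40–44: eewbn

5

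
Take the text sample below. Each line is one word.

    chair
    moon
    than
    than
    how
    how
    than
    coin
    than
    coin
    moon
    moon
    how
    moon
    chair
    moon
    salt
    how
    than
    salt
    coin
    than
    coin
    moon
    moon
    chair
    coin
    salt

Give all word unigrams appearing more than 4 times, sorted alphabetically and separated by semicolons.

coin; moon; than

Unigram counts meeting the condition (more than 4 times):
  coin: 5
  moon: 7
  than: 6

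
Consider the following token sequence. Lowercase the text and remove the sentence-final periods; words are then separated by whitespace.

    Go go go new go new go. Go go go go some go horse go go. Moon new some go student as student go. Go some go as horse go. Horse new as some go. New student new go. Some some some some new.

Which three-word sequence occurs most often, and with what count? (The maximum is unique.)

"go go go", 4 times

Trigram frequencies (highest first):
  go go go: 4
  go new go: 2
  go go some: 2
  go some go: 2
  some some some: 2
  go go new: 1
  … (29 more, each ≤ 1)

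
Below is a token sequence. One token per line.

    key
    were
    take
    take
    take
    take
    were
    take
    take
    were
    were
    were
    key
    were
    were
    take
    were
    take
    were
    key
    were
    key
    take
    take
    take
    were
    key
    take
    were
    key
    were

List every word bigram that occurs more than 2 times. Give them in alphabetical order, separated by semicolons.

key were; take take; take were; were key; were take; were were

Bigram counts meeting the condition (more than 2 times):
  key were: 4
  take take: 6
  take were: 6
  were key: 5
  were take: 4
  were were: 3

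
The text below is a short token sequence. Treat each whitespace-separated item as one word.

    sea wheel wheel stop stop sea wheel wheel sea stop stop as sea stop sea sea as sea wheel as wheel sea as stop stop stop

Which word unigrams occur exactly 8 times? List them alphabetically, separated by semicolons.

Unigram counts meeting the condition (exactly 8 times):
  sea: 8
  stop: 8

sea; stop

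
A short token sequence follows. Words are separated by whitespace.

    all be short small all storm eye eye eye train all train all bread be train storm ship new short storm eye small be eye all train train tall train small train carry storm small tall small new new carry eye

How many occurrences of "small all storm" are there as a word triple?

1

Scanning the 39 overlapping trigram windows for "small all storm":
  position 4–6: small all storm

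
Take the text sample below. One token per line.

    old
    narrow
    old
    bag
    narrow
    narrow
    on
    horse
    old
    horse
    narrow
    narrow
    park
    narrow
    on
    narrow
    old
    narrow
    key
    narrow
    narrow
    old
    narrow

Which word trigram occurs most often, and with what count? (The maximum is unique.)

Trigram frequencies (highest first):
  narrow old narrow: 2
  old narrow old: 1
  narrow old bag: 1
  old bag narrow: 1
  bag narrow narrow: 1
  narrow narrow on: 1
  … (14 more, each ≤ 1)

"narrow old narrow", 2 times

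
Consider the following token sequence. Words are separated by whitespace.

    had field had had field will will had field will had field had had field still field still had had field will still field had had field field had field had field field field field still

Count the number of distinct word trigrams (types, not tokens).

21

36 tokens → 34 trigram windows in total.
Repeated trigrams (each contributes count−1 duplicates):
  had had field: 4
  field had had: 3
  had field had: 3
  had field will: 3
  field field field: 2
  field had field: 2
  had field field: 2
  will had field: 2
13 duplicate windows → 34 − 13 = 21 distinct.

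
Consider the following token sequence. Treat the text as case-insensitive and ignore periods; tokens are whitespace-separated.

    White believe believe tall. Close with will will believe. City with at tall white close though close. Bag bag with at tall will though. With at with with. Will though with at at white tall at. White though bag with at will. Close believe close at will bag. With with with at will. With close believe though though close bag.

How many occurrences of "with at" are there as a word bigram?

6

Scanning the 59 overlapping bigram windows for "with at":
  position 11–12: with at
  position 20–21: with at
  position 25–26: with at
  position 31–32: with at
  position 40–41: with at
  position 51–52: with at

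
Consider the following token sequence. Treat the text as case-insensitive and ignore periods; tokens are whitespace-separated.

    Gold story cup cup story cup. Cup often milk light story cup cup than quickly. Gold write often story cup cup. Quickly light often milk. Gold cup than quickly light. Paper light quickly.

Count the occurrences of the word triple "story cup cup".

Scanning the 31 overlapping trigram windows for "story cup cup":
  position 2–4: story cup cup
  position 5–7: story cup cup
  position 11–13: story cup cup
  position 19–21: story cup cup

4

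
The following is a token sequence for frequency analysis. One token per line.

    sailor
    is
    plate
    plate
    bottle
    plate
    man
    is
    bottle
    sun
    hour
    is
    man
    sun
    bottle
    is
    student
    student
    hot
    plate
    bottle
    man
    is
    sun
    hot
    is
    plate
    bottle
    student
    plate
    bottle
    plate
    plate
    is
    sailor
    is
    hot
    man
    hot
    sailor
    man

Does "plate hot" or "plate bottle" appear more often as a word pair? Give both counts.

"plate hot": 0 occurrences
"plate bottle": 4 occurrences

"plate bottle" (4 vs 0)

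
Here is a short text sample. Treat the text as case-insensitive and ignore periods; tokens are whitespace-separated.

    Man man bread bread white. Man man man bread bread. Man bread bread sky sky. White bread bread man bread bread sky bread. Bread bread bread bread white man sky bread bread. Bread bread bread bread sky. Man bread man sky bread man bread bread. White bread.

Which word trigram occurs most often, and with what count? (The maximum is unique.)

Trigram frequencies (highest first):
  bread bread bread: 7
  man bread bread: 5
  bread bread white: 3
  bread man bread: 3
  bread bread sky: 3
  man man bread: 2
  … (18 more, each ≤ 2)

"bread bread bread", 7 times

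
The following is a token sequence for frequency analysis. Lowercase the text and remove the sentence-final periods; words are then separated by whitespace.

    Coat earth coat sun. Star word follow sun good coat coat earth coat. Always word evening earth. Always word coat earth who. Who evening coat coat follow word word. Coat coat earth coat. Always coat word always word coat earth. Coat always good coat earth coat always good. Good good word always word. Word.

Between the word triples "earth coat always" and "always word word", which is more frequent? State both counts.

"earth coat always": 4 occurrences
"always word word": 1 occurrence

"earth coat always" (4 vs 1)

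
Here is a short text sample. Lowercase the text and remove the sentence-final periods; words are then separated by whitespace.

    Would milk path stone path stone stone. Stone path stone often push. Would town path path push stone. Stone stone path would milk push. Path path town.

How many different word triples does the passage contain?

27 tokens → 25 trigram windows in total.
Repeated trigrams (each contributes count−1 duplicates):
  stone path stone: 2
  stone stone path: 2
  stone stone stone: 2
3 duplicate windows → 25 − 3 = 22 distinct.

22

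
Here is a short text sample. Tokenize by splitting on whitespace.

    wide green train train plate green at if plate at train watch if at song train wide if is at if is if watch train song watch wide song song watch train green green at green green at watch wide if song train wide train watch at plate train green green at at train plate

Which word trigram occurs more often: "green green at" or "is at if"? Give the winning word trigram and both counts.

"green green at" (3 vs 1)

"green green at": 3 occurrences
"is at if": 1 occurrence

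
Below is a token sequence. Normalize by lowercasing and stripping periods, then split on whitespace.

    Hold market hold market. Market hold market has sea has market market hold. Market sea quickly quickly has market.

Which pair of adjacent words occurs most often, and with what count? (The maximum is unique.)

Bigram frequencies (highest first):
  hold market: 4
  market hold: 3
  market market: 2
  has market: 2
  market has: 1
  has sea: 1
  … (5 more, each ≤ 1)

"hold market", 4 times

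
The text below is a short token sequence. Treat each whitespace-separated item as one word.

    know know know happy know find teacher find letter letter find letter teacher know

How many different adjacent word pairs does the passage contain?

14 tokens → 13 bigram windows in total.
Repeated bigrams (each contributes count−1 duplicates):
  find letter: 2
  know know: 2
2 duplicate windows → 13 − 2 = 11 distinct.

11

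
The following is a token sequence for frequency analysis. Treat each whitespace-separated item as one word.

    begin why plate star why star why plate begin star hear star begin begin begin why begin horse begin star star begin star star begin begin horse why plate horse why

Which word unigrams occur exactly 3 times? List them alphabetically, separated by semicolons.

horse; plate

Unigram counts meeting the condition (exactly 3 times):
  horse: 3
  plate: 3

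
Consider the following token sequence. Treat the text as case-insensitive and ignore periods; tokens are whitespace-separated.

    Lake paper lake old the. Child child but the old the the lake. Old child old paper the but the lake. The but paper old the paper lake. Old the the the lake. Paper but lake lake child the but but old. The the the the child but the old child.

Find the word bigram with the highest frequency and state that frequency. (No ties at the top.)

"the the", 6 times

Bigram frequencies (highest first):
  the the: 6
  old the: 5
  lake old: 3
  but the: 3
  the lake: 3
  the but: 3
  … (21 more, each ≤ 2)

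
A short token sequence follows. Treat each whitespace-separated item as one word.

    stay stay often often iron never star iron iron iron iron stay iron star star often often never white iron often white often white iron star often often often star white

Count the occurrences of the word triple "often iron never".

Scanning the 29 overlapping trigram windows for "often iron never":
  position 4–6: often iron never

1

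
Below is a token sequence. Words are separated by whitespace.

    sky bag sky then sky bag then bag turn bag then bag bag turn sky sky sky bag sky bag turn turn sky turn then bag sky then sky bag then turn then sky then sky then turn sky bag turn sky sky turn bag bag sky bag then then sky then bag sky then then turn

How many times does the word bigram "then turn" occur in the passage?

Scanning the 56 overlapping bigram windows for "then turn":
  position 31–32: then turn
  position 37–38: then turn
  position 56–57: then turn

3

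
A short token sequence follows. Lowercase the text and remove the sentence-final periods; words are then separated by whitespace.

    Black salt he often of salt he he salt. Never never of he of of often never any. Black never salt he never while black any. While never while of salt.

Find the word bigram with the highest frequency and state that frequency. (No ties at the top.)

"salt he", 3 times

Bigram frequencies (highest first):
  salt he: 3
  of salt: 2
  never while: 2
  black salt: 1
  he often: 1
  often of: 1
  … (20 more, each ≤ 1)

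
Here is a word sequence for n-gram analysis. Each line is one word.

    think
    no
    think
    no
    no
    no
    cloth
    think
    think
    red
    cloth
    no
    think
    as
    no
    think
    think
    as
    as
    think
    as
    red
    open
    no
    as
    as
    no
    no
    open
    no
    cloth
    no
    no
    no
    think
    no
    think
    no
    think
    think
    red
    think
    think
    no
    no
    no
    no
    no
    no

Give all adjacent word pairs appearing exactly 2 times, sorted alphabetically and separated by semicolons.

as as; as no; cloth no; no cloth; open no; think red

Bigram counts meeting the condition (exactly 2 times):
  as as: 2
  as no: 2
  cloth no: 2
  no cloth: 2
  open no: 2
  think red: 2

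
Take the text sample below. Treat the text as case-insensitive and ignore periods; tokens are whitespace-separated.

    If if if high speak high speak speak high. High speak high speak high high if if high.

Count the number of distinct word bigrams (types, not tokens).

18 tokens → 17 bigram windows in total.
Repeated bigrams (each contributes count−1 duplicates):
  high speak: 4
  speak high: 4
  if if: 3
  high high: 2
  if high: 2
10 duplicate windows → 17 − 10 = 7 distinct.

7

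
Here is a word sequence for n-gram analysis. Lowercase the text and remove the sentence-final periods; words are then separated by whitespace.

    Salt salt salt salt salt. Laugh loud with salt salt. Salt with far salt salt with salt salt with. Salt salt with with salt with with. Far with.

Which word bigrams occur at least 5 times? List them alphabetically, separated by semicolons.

salt salt; salt with

Bigram counts meeting the condition (at least 5 times):
  salt salt: 9
  salt with: 5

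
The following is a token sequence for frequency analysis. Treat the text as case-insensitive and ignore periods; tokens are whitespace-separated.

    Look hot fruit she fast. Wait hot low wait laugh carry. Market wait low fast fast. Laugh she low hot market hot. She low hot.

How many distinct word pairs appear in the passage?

22

25 tokens → 24 bigram windows in total.
Repeated bigrams (each contributes count−1 duplicates):
  low hot: 2
  she low: 2
2 duplicate windows → 24 − 2 = 22 distinct.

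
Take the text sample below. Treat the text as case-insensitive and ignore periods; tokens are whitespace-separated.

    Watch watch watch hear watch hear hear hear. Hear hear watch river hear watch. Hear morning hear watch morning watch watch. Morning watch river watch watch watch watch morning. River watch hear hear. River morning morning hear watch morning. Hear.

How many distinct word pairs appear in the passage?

40 tokens → 39 bigram windows in total.
Repeated bigrams (each contributes count−1 duplicates):
  watch watch: 6
  hear hear: 5
  hear watch: 5
  watch hear: 4
  watch morning: 4
  morning hear: 3
  morning watch: 2
  river watch: 2
  … (1 more repeated)
24 duplicate windows → 39 − 24 = 15 distinct.

15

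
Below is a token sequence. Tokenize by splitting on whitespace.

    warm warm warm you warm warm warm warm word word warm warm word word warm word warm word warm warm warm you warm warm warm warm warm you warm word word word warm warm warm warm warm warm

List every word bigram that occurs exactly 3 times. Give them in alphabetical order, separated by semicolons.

warm you; you warm

Bigram counts meeting the condition (exactly 3 times):
  warm you: 3
  you warm: 3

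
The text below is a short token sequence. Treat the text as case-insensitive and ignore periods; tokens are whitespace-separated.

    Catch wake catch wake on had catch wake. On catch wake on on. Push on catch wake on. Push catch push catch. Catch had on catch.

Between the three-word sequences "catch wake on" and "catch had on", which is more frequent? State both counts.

"catch wake on" (4 vs 1)

"catch wake on": 4 occurrences
"catch had on": 1 occurrence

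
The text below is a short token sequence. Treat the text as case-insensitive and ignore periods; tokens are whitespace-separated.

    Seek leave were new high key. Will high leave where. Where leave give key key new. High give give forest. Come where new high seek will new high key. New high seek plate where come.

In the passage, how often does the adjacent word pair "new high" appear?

Scanning the 34 overlapping bigram windows for "new high":
  position 4–5: new high
  position 16–17: new high
  position 23–24: new high
  position 27–28: new high
  position 30–31: new high

5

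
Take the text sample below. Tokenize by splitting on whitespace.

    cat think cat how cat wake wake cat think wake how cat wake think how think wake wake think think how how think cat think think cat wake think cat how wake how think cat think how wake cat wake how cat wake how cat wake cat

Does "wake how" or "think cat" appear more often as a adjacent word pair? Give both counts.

"think cat" (5 vs 4)

"wake how": 4 occurrences
"think cat": 5 occurrences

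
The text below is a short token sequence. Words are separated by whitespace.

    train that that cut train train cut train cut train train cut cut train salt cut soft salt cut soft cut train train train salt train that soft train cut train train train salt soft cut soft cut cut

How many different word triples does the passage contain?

39 tokens → 37 trigram windows in total.
Repeated trigrams (each contributes count−1 duplicates):
  cut train train: 4
  train cut train: 3
  cut soft cut: 2
  salt cut soft: 2
  train train cut: 2
  train train salt: 2
  train train train: 2
10 duplicate windows → 37 − 10 = 27 distinct.

27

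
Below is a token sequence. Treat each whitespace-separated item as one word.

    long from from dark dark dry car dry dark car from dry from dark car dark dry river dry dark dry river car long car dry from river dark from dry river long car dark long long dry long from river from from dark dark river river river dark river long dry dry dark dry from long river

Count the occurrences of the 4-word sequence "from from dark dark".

Scanning the 55 overlapping 4-gram windows for "from from dark dark":
  position 2–5: from from dark dark
  position 42–45: from from dark dark

2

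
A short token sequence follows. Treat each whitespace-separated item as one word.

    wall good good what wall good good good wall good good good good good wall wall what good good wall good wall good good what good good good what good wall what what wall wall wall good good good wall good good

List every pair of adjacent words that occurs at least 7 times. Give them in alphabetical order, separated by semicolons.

Bigram counts meeting the condition (at least 7 times):
  good good: 14
  wall good: 7

good good; wall good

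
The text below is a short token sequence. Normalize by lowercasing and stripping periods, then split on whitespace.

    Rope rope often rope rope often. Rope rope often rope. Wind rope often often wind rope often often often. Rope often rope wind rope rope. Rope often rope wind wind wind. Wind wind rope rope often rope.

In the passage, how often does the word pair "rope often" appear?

Scanning the 36 overlapping bigram windows for "rope often":
  position 2–3: rope often
  position 5–6: rope often
  position 8–9: rope often
  position 12–13: rope often
  position 16–17: rope often
  position 20–21: rope often
  position 26–27: rope often
  position 35–36: rope often

8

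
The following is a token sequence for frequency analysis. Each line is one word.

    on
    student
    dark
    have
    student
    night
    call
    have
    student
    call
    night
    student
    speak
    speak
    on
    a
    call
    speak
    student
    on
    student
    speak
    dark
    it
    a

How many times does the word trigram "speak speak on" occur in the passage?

1

Scanning the 23 overlapping trigram windows for "speak speak on":
  position 13–15: speak speak on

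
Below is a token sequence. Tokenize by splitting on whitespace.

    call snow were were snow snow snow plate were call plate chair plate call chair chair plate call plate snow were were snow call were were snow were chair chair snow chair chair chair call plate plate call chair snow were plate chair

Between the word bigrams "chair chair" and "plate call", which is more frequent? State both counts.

"chair chair": 4 occurrences
"plate call": 3 occurrences

"chair chair" (4 vs 3)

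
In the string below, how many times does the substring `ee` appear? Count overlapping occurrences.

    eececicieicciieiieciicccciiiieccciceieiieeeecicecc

4

Sliding a length-2 window over the 50 characters (49 positions):
  position 1–2: ee
  position 41–42: ee
  position 42–43: ee
  position 43–44: ee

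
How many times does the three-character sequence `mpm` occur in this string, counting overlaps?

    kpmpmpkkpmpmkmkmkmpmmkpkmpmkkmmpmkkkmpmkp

6

Sliding a length-3 window over the 41 characters (39 positions):
  position 3–5: mpm
  position 10–12: mpm
  position 18–20: mpm
  position 25–27: mpm
  position 31–33: mpm
  position 37–39: mpm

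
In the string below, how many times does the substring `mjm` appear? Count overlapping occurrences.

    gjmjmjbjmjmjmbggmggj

Sliding a length-3 window over the 20 characters (18 positions):
  position 3–5: mjm
  position 9–11: mjm
  position 11–13: mjm

3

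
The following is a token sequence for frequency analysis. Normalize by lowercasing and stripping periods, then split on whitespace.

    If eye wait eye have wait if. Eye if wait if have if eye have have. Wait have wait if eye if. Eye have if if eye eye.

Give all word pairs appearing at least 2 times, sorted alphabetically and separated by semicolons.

Bigram counts meeting the condition (at least 2 times):
  eye have: 3
  eye if: 2
  have if: 2
  have wait: 3
  if eye: 6
  wait if: 3

eye have; eye if; have if; have wait; if eye; wait if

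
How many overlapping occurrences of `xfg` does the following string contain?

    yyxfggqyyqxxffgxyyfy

Sliding a length-3 window over the 20 characters (18 positions):
  position 3–5: xfg

1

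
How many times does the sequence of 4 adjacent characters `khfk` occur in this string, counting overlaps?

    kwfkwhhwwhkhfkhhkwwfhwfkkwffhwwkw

1

Sliding a length-4 window over the 33 characters (30 positions):
  position 11–14: khfk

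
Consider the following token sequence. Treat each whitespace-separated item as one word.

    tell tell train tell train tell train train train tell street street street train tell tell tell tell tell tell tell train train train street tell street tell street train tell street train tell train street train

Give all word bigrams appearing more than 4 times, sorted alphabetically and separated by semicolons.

tell tell; tell train; train tell

Bigram counts meeting the condition (more than 4 times):
  tell tell: 7
  tell train: 5
  train tell: 6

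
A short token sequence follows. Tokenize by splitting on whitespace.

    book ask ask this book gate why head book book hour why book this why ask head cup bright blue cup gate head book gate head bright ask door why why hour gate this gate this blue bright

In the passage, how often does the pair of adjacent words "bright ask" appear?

1

Scanning the 37 overlapping bigram windows for "bright ask":
  position 27–28: bright ask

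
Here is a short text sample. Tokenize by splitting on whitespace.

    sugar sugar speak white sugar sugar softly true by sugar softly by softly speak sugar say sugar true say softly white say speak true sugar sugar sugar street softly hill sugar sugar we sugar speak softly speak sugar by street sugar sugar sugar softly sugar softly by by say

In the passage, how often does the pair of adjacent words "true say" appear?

Scanning the 48 overlapping bigram windows for "true say":
  position 18–19: true say

1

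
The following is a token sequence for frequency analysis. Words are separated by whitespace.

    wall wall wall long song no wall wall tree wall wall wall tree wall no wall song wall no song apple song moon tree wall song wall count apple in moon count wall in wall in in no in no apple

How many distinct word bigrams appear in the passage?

41 tokens → 40 bigram windows in total.
Repeated bigrams (each contributes count−1 duplicates):
  wall wall: 5
  tree wall: 3
  in no: 2
  no wall: 2
  song wall: 2
  wall in: 2
  wall no: 2
  wall song: 2
  … (1 more repeated)
13 duplicate windows → 40 − 13 = 27 distinct.

27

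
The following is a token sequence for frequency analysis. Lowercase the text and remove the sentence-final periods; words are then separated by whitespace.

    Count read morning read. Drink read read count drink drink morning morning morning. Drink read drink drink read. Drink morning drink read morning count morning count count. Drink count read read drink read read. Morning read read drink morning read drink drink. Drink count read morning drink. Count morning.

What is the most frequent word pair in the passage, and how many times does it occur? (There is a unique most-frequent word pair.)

Bigram frequencies (highest first):
  read drink: 6
  drink read: 5
  read morning: 4
  read read: 4
  drink drink: 4
  count read: 3
  … (10 more, each ≤ 3)

"read drink", 6 times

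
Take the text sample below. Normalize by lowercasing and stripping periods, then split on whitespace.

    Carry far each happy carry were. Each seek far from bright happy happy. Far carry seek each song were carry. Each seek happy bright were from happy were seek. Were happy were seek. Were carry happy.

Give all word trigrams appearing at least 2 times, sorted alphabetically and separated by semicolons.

Trigram counts meeting the condition (at least 2 times):
  happy were seek: 2
  were seek were: 2

happy were seek; were seek were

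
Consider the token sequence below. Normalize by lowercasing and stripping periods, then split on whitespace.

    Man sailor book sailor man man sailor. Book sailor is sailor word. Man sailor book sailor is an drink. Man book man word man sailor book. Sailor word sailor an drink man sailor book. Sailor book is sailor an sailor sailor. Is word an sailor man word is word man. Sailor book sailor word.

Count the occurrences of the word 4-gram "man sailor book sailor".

6

Scanning the 51 overlapping 4-gram windows for "man sailor book sailor":
  position 1–4: man sailor book sailor
  position 6–9: man sailor book sailor
  position 13–16: man sailor book sailor
  position 24–27: man sailor book sailor
  position 32–35: man sailor book sailor
  position 50–53: man sailor book sailor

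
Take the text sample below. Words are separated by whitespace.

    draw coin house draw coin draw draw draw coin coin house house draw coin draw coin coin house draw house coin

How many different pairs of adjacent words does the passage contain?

9

21 tokens → 20 bigram windows in total.
Repeated bigrams (each contributes count−1 duplicates):
  draw coin: 5
  coin house: 3
  house draw: 3
  coin coin: 2
  coin draw: 2
  draw draw: 2
11 duplicate windows → 20 − 11 = 9 distinct.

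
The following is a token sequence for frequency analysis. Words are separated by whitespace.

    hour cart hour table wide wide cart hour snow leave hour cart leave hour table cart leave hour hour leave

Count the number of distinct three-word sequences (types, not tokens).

17

20 tokens → 18 trigram windows in total.
Repeated trigrams (each contributes count−1 duplicates):
  cart leave hour: 2
1 duplicate windows → 18 − 1 = 17 distinct.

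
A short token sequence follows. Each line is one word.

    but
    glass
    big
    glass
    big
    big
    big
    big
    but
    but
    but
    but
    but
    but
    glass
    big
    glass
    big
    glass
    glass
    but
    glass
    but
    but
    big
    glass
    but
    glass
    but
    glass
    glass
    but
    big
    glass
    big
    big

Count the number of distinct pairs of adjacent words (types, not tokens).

36 tokens → 35 bigram windows in total.
Repeated bigrams (each contributes count−1 duplicates):
  but but: 6
  big glass: 5
  but glass: 5
  glass big: 5
  glass but: 5
  big big: 4
  but big: 2
  glass glass: 2
26 duplicate windows → 35 − 26 = 9 distinct.

9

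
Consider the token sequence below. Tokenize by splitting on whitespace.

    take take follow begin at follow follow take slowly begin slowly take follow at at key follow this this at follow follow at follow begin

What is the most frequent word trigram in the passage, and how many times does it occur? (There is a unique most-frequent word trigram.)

Trigram frequencies (highest first):
  at follow follow: 2
  take take follow: 1
  take follow begin: 1
  follow begin at: 1
  begin at follow: 1
  follow follow take: 1
  … (16 more, each ≤ 1)

"at follow follow", 2 times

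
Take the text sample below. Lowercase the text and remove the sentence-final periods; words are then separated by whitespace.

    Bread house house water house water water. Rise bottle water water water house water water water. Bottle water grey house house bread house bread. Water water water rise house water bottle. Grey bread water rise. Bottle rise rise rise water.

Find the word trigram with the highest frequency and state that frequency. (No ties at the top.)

"water water water", 3 times

Trigram frequencies (highest first):
  water water water: 3
  water house water: 2
  house water water: 2
  water water rise: 2
  water rise bottle: 2
  bread house house: 1
  … (26 more, each ≤ 1)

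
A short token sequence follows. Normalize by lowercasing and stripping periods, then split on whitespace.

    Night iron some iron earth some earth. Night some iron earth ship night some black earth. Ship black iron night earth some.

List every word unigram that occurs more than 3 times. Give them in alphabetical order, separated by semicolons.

Unigram counts meeting the condition (more than 3 times):
  earth: 5
  iron: 4
  night: 4
  some: 5

earth; iron; night; some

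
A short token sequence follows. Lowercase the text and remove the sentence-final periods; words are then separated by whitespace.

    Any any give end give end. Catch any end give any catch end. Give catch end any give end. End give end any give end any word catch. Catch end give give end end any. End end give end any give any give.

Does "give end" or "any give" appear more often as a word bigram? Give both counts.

"give end" (7 vs 5)

"give end": 7 occurrences
"any give": 5 occurrences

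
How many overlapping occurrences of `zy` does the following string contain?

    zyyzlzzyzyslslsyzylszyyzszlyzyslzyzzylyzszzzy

9

Sliding a length-2 window over the 45 characters (44 positions):
  position 1–2: zy
  position 7–8: zy
  position 9–10: zy
  position 17–18: zy
  position 21–22: zy
  position 29–30: zy
  position 33–34: zy
  position 36–37: zy
  position 44–45: zy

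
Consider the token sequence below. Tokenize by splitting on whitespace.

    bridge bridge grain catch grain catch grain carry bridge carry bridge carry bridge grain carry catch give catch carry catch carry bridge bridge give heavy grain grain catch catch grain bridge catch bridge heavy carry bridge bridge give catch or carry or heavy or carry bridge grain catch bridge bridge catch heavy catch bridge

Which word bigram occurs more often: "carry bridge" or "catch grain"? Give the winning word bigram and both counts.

"carry bridge": 6 occurrences
"catch grain": 3 occurrences

"carry bridge" (6 vs 3)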